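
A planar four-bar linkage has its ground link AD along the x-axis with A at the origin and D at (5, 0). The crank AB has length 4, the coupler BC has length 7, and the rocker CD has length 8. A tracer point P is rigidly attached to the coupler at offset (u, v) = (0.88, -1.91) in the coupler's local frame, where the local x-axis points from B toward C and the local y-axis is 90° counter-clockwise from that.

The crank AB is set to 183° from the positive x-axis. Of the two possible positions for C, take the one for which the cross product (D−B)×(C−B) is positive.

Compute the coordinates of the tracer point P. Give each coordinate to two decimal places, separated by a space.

A=(0,0), D=(5.00,0)
B = A + 4.00·(cos183°, sin183°) = (-3.9945, -0.2093)
|BD| = 8.9970
circle(B,7.00) ∩ circle(D,8.00): a=3.6649, h=5.9640
  candidates: C₊=(-0.4694,5.8383) cross=53.657; C₋=(-0.1919,-6.0864) cross=-53.657
  mode + wants cross > 0 → take C=(-0.4694,5.8383) (cross=53.657)
ex = (C−B)/|BC| = (0.5036,0.8639); ey = (-0.8639,0.5036)
P = B + 0.88·ex + -1.91·ey = (-1.9012,-0.4109)

-1.90 -0.41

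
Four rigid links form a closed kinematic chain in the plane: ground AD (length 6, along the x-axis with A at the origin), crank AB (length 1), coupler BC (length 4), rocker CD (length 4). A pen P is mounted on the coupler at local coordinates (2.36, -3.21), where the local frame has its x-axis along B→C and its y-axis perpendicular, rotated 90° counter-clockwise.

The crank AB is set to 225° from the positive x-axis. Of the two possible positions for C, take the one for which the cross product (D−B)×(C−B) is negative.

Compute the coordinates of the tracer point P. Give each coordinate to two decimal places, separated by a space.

A=(0,0), D=(6.00,0)
B = A + 1.00·(cos225°, sin225°) = (-0.7071, -0.7071)
|BD| = 6.7443
circle(B,4.00) ∩ circle(D,4.00): a=3.3721, h=2.1514
  candidates: C₊=(2.4209,1.7860) cross=14.510; C₋=(2.8720,-2.4931) cross=-14.510
  mode - wants cross < 0 → take C=(2.8720,-2.4931) (cross=-14.510)
ex = (C−B)/|BC| = (0.8948,-0.4465); ey = (0.4465,0.8948)
P = B + 2.36·ex + -3.21·ey = (-0.0287,-4.6331)

-0.03 -4.63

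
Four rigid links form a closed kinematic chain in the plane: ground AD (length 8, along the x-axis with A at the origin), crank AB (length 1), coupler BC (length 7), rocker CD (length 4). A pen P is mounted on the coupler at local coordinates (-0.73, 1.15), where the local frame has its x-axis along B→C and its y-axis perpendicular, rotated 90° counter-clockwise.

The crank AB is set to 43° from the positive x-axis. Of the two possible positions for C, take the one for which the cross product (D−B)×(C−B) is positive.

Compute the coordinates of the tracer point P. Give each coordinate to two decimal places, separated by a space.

-0.44 1.37

A=(0,0), D=(8.00,0)
B = A + 1.00·(cos43°, sin43°) = (0.7314, 0.6820)
|BD| = 7.3006
circle(B,7.00) ∩ circle(D,4.00): a=5.9104, h=3.7507
  candidates: C₊=(6.9663,3.8641) cross=27.382; C₋=(6.2655,-3.6044) cross=-27.382
  mode + wants cross > 0 → take C=(6.9663,3.8641) (cross=27.382)
ex = (C−B)/|BC| = (0.8907,0.4546); ey = (-0.4546,0.8907)
P = B + -0.73·ex + 1.15·ey = (-0.4416,1.3745)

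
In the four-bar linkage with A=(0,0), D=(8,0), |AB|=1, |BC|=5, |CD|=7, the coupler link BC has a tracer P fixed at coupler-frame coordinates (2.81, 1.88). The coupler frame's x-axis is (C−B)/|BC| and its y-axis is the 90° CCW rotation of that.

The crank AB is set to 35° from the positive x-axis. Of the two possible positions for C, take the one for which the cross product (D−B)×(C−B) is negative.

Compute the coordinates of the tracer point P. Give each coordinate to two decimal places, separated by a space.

3.48 -1.51

A=(0,0), D=(8.00,0)
B = A + 1.00·(cos35°, sin35°) = (0.8192, 0.5736)
|BD| = 7.2037
circle(B,5.00) ∩ circle(D,7.00): a=1.9361, h=4.6100
  candidates: C₊=(3.1161,5.0147) cross=33.209; C₋=(2.3820,-4.1759) cross=-33.209
  mode - wants cross < 0 → take C=(2.3820,-4.1759) (cross=-33.209)
ex = (C−B)/|BC| = (0.3126,-0.9499); ey = (0.9499,0.3126)
P = B + 2.81·ex + 1.88·ey = (3.4833,-1.5080)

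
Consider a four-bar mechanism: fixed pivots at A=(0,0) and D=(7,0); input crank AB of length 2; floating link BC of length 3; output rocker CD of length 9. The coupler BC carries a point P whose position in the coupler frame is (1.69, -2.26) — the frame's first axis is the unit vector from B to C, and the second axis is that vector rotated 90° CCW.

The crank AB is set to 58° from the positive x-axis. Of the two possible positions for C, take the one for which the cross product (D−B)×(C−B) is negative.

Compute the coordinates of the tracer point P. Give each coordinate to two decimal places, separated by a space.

-0.93 3.69

A=(0,0), D=(7.00,0)
B = A + 2.00·(cos58°, sin58°) = (1.0598, 1.6961)
|BD| = 6.1776
circle(B,3.00) ∩ circle(D,9.00): a=-2.7388, h=1.2244
  candidates: C₊=(-1.2375,3.6254) cross=7.564; C₋=(-1.9098,1.2707) cross=-7.564
  mode - wants cross < 0 → take C=(-1.9098,1.2707) (cross=-7.564)
ex = (C−B)/|BC| = (-0.9899,-0.1418); ey = (0.1418,-0.9899)
P = B + 1.69·ex + -2.26·ey = (-0.9336,3.6936)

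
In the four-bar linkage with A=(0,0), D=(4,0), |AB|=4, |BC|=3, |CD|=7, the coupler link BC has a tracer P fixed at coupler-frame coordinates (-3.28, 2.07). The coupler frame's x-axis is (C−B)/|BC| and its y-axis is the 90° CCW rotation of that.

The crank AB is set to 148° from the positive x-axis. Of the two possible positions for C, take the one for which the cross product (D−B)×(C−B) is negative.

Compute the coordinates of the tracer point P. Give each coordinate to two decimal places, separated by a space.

-1.83 5.67

A=(0,0), D=(4.00,0)
B = A + 4.00·(cos148°, sin148°) = (-3.3922, 2.1197)
|BD| = 7.6901
circle(B,3.00) ∩ circle(D,7.00): a=1.2443, h=2.7298
  candidates: C₊=(-1.4437,4.4007) cross=20.992; C₋=(-2.9485,-0.8473) cross=-20.992
  mode - wants cross < 0 → take C=(-2.9485,-0.8473) (cross=-20.992)
ex = (C−B)/|BC| = (0.1479,-0.9890); ey = (0.9890,0.1479)
P = B + -3.28·ex + 2.07·ey = (-1.8300,5.6697)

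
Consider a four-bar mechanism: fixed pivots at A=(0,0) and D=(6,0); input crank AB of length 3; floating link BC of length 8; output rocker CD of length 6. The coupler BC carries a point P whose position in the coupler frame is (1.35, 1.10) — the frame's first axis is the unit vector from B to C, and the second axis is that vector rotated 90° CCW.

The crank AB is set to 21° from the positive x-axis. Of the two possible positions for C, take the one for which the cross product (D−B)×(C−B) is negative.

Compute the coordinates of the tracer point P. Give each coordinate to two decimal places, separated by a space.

A=(0,0), D=(6.00,0)
B = A + 3.00·(cos21°, sin21°) = (2.8007, 1.0751)
|BD| = 3.3751
circle(B,8.00) ∩ circle(D,6.00): a=5.8356, h=5.4723
  candidates: C₊=(10.0755,4.4034) cross=18.469; C₋=(6.5892,-5.9710) cross=-18.469
  mode - wants cross < 0 → take C=(6.5892,-5.9710) (cross=-18.469)
ex = (C−B)/|BC| = (0.4736,-0.8808); ey = (0.8808,0.4736)
P = B + 1.35·ex + 1.10·ey = (4.4089,0.4070)

4.41 0.41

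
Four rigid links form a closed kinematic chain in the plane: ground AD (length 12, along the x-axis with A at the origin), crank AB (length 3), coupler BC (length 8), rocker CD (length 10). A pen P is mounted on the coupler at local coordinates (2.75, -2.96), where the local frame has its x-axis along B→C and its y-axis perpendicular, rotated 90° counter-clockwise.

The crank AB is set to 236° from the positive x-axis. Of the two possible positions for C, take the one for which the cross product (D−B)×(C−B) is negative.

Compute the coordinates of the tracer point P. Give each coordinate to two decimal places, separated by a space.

-1.10 -6.49

A=(0,0), D=(12.00,0)
B = A + 3.00·(cos236°, sin236°) = (-1.6776, -2.4871)
|BD| = 13.9019
circle(B,8.00) ∩ circle(D,10.00): a=5.6561, h=5.6576
  candidates: C₊=(2.8751,4.0911) cross=78.651; C₋=(4.8995,-7.0415) cross=-78.651
  mode - wants cross < 0 → take C=(4.8995,-7.0415) (cross=-78.651)
ex = (C−B)/|BC| = (0.8221,-0.5693); ey = (0.5693,0.8221)
P = B + 2.75·ex + -2.96·ey = (-1.1018,-6.4862)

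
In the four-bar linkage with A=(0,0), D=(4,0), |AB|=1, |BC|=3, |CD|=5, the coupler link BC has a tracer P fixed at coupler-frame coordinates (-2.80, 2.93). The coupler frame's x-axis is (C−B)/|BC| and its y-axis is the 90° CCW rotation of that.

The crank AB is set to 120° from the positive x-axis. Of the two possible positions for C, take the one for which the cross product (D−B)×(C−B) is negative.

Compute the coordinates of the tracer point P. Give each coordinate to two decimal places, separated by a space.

A=(0,0), D=(4.00,0)
B = A + 1.00·(cos120°, sin120°) = (-0.5000, 0.8660)
|BD| = 4.5826
circle(B,3.00) ∩ circle(D,5.00): a=0.5455, h=2.9500
  candidates: C₊=(0.5932,3.6597) cross=13.519; C₋=(-0.5218,-2.1339) cross=-13.519
  mode - wants cross < 0 → take C=(-0.5218,-2.1339) (cross=-13.519)
ex = (C−B)/|BC| = (-0.0073,-1.0000); ey = (1.0000,-0.0073)
P = B + -2.80·ex + 2.93·ey = (2.4503,3.6447)

2.45 3.64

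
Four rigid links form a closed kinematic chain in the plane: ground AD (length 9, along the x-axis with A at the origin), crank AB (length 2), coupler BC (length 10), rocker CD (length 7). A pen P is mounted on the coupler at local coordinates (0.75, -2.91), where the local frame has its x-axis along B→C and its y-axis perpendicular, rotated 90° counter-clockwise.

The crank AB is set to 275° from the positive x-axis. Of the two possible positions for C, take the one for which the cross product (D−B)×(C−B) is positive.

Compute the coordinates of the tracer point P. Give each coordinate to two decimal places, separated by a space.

3.00 -3.02

A=(0,0), D=(9.00,0)
B = A + 2.00·(cos275°, sin275°) = (0.1743, -1.9924)
|BD| = 9.0478
circle(B,10.00) ∩ circle(D,7.00): a=7.3423, h=6.7890
  candidates: C₊=(5.8413,6.2468) cross=61.426; C₋=(8.8313,-6.9980) cross=-61.426
  mode + wants cross > 0 → take C=(5.8413,6.2468) (cross=61.426)
ex = (C−B)/|BC| = (0.5667,0.8239); ey = (-0.8239,0.5667)
P = B + 0.75·ex + -2.91·ey = (2.9970,-3.0236)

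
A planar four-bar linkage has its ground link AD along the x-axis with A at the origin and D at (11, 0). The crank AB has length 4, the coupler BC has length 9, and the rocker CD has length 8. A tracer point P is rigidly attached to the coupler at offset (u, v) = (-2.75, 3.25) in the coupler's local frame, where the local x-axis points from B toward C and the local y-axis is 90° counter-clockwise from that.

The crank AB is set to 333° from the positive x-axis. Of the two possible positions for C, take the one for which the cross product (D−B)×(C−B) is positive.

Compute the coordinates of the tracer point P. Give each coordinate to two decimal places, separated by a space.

A=(0,0), D=(11.00,0)
B = A + 4.00·(cos333°, sin333°) = (3.5640, -1.8160)
|BD| = 7.6545
circle(B,9.00) ∩ circle(D,8.00): a=4.9377, h=7.5246
  candidates: C₊=(6.5756,6.6652) cross=57.597; C₋=(10.1459,-7.9543) cross=-57.597
  mode + wants cross > 0 → take C=(6.5756,6.6652) (cross=57.597)
ex = (C−B)/|BC| = (0.3346,0.9424); ey = (-0.9424,0.3346)
P = B + -2.75·ex + 3.25·ey = (-0.4188,-3.3199)

-0.42 -3.32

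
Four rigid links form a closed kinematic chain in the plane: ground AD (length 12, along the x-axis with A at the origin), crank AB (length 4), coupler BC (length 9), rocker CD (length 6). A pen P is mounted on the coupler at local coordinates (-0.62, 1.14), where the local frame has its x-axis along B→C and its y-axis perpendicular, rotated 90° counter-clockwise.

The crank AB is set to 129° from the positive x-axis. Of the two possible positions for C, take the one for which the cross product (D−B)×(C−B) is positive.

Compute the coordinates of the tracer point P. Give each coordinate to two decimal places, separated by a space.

A=(0,0), D=(12.00,0)
B = A + 4.00·(cos129°, sin129°) = (-2.5173, 3.1086)
|BD| = 14.8464
circle(B,9.00) ∩ circle(D,6.00): a=8.9387, h=1.0486
  candidates: C₊=(6.4428,2.2623) cross=15.567; C₋=(6.0037,0.2116) cross=-15.567
  mode + wants cross > 0 → take C=(6.4428,2.2623) (cross=15.567)
ex = (C−B)/|BC| = (0.9956,-0.0940); ey = (0.0940,0.9956)
P = B + -0.62·ex + 1.14·ey = (-3.0273,4.3018)

-3.03 4.30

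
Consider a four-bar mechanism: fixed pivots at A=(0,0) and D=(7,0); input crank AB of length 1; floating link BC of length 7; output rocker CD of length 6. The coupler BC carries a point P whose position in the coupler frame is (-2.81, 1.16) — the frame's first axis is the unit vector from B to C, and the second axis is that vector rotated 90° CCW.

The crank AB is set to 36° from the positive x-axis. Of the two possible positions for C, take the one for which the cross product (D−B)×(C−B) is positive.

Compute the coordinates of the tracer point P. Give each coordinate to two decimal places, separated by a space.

A=(0,0), D=(7.00,0)
B = A + 1.00·(cos36°, sin36°) = (0.8090, 0.5878)
|BD| = 6.2188
circle(B,7.00) ∩ circle(D,6.00): a=4.1546, h=5.6337
  candidates: C₊=(5.4775,5.8036) cross=35.035; C₋=(4.4126,-5.4134) cross=-35.035
  mode + wants cross > 0 → take C=(5.4775,5.8036) (cross=35.035)
ex = (C−B)/|BC| = (0.6669,0.7451); ey = (-0.7451,0.6669)
P = B + -2.81·ex + 1.16·ey = (-1.9294,-0.7324)

-1.93 -0.73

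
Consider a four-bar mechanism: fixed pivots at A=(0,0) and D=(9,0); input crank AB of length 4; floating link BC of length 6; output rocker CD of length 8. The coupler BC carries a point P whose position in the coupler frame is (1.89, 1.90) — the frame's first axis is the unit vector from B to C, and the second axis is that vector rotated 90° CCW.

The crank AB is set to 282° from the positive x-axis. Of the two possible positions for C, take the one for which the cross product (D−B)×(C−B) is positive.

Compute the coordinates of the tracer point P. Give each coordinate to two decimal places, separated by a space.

-0.92 -1.89

A=(0,0), D=(9.00,0)
B = A + 4.00·(cos282°, sin282°) = (0.8316, -3.9126)
|BD| = 9.0571
circle(B,6.00) ∩ circle(D,8.00): a=2.9828, h=5.2061
  candidates: C₊=(1.2728,2.0712) cross=47.152; C₋=(5.7707,-7.3193) cross=-47.152
  mode + wants cross > 0 → take C=(1.2728,2.0712) (cross=47.152)
ex = (C−B)/|BC| = (0.0735,0.9973); ey = (-0.9973,0.0735)
P = B + 1.89·ex + 1.90·ey = (-0.9243,-1.8880)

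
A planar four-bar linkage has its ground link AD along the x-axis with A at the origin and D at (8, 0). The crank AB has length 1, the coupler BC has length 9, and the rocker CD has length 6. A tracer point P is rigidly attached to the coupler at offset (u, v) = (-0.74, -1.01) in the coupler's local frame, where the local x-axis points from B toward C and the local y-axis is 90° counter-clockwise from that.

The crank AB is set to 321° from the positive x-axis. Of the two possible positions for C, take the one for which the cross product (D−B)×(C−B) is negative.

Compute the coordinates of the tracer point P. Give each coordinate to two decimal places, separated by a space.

-0.42 -1.00

A=(0,0), D=(8.00,0)
B = A + 1.00·(cos321°, sin321°) = (0.7771, -0.6293)
|BD| = 7.2502
circle(B,9.00) ∩ circle(D,6.00): a=6.7285, h=5.9773
  candidates: C₊=(6.9614,5.9094) cross=43.337; C₋=(7.9990,-6.0000) cross=-43.337
  mode - wants cross < 0 → take C=(7.9990,-6.0000) (cross=-43.337)
ex = (C−B)/|BC| = (0.8024,-0.5967); ey = (0.5967,0.8024)
P = B + -0.74·ex + -1.01·ey = (-0.4194,-0.9982)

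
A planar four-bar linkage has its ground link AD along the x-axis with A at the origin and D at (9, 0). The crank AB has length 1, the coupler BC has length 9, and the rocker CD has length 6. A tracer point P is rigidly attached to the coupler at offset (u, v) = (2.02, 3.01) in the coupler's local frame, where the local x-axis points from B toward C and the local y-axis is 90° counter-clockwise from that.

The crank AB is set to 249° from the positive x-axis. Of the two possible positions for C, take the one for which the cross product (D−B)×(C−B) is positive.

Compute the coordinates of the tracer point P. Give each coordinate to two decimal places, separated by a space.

A=(0,0), D=(9.00,0)
B = A + 1.00·(cos249°, sin249°) = (-0.3584, -0.9336)
|BD| = 9.4048
circle(B,9.00) ∩ circle(D,6.00): a=7.0948, h=5.5375
  candidates: C₊=(6.1517,5.2808) cross=52.079; C₋=(7.2511,-5.7394) cross=-52.079
  mode + wants cross > 0 → take C=(6.1517,5.2808) (cross=52.079)
ex = (C−B)/|BC| = (0.7233,0.6905); ey = (-0.6905,0.7233)
P = B + 2.02·ex + 3.01·ey = (-0.9756,2.6385)

-0.98 2.64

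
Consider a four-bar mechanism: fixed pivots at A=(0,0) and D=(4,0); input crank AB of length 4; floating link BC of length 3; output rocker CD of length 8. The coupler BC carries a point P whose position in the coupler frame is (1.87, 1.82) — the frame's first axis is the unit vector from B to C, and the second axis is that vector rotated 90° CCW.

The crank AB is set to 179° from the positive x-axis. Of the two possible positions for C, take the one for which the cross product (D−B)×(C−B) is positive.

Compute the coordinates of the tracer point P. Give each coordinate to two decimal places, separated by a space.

A=(0,0), D=(4.00,0)
B = A + 4.00·(cos179°, sin179°) = (-3.9994, 0.0698)
|BD| = 7.9997
circle(B,3.00) ∩ circle(D,8.00): a=0.5622, h=2.9468
  candidates: C₊=(-3.4115,3.0116) cross=23.574; C₋=(-3.4629,-2.8818) cross=-23.574
  mode + wants cross > 0 → take C=(-3.4115,3.0116) (cross=23.574)
ex = (C−B)/|BC| = (0.1960,0.9806); ey = (-0.9806,0.1960)
P = B + 1.87·ex + 1.82·ey = (-5.4176,2.2602)

-5.42 2.26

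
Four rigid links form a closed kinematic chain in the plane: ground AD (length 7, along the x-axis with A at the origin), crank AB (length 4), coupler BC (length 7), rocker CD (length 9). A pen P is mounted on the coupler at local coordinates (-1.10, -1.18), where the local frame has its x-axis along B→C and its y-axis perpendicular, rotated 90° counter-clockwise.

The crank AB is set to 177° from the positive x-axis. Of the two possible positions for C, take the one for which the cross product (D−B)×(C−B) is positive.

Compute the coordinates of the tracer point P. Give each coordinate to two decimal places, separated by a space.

A=(0,0), D=(7.00,0)
B = A + 4.00·(cos177°, sin177°) = (-3.9945, 0.2093)
|BD| = 10.9965
circle(B,7.00) ∩ circle(D,9.00): a=4.0432, h=5.7142
  candidates: C₊=(0.1568,5.8455) cross=62.836; C₋=(-0.0608,-5.5808) cross=-62.836
  mode + wants cross > 0 → take C=(0.1568,5.8455) (cross=62.836)
ex = (C−B)/|BC| = (0.5930,0.8052); ey = (-0.8052,0.5930)
P = B + -1.10·ex + -1.18·ey = (-3.6968,-1.3761)

-3.70 -1.38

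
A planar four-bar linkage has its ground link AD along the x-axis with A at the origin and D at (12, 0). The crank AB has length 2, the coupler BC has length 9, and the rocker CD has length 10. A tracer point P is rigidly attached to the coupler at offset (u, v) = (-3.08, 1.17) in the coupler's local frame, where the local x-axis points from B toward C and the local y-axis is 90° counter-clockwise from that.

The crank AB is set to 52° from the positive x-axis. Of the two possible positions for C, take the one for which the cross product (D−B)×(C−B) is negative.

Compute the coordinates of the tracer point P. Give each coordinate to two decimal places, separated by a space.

1.15 4.87

A=(0,0), D=(12.00,0)
B = A + 2.00·(cos52°, sin52°) = (1.2313, 1.5760)
|BD| = 10.8834
circle(B,9.00) ∩ circle(D,10.00): a=4.5688, h=7.7541
  candidates: C₊=(6.8748,8.5868) cross=84.391; C₋=(4.6291,-6.7580) cross=-84.391
  mode - wants cross < 0 → take C=(4.6291,-6.7580) (cross=-84.391)
ex = (C−B)/|BC| = (0.3775,-0.9260); ey = (0.9260,0.3775)
P = B + -3.08·ex + 1.17·ey = (1.1519,4.8698)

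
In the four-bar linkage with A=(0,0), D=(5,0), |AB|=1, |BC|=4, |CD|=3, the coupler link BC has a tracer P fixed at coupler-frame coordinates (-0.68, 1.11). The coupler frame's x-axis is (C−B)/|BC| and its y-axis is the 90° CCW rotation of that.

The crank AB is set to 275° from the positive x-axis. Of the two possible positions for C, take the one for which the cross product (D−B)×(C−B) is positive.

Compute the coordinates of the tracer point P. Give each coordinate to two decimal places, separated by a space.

-1.19 -0.76

A=(0,0), D=(5.00,0)
B = A + 1.00·(cos275°, sin275°) = (0.0872, -0.9962)
|BD| = 5.0128
circle(B,4.00) ∩ circle(D,3.00): a=3.2046, h=2.3938
  candidates: C₊=(2.7521,1.9867) cross=12.000; C₋=(3.7036,-2.7054) cross=-12.000
  mode + wants cross > 0 → take C=(2.7521,1.9867) (cross=12.000)
ex = (C−B)/|BC| = (0.6662,0.7457); ey = (-0.7457,0.6662)
P = B + -0.68·ex + 1.11·ey = (-1.1937,-0.7638)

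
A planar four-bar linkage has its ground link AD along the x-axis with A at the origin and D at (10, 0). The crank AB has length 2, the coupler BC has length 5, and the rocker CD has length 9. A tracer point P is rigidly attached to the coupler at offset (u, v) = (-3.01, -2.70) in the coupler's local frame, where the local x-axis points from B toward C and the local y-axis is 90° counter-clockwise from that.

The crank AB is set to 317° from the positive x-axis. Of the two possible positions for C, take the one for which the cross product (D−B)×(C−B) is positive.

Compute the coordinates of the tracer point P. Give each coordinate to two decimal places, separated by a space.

3.98 -4.53

A=(0,0), D=(10.00,0)
B = A + 2.00·(cos317°, sin317°) = (1.4627, -1.3640)
|BD| = 8.6456
circle(B,5.00) ∩ circle(D,9.00): a=1.0841, h=4.8811
  candidates: C₊=(1.7632,3.6270) cross=42.199; C₋=(3.3033,-6.0129) cross=-42.199
  mode + wants cross > 0 → take C=(1.7632,3.6270) (cross=42.199)
ex = (C−B)/|BC| = (0.0601,0.9982); ey = (-0.9982,0.0601)
P = B + -3.01·ex + -2.70·ey = (3.9769,-4.5308)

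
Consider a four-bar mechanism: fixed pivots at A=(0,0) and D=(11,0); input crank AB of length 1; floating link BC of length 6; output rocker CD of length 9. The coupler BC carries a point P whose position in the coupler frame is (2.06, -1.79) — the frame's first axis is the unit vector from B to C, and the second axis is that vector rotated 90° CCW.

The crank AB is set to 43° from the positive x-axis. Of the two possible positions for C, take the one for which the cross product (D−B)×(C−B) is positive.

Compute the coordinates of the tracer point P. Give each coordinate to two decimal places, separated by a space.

3.36 1.42

A=(0,0), D=(11.00,0)
B = A + 1.00·(cos43°, sin43°) = (0.7314, 0.6820)
|BD| = 10.2913
circle(B,6.00) ∩ circle(D,9.00): a=2.9593, h=5.2194
  candidates: C₊=(4.0301,5.6938) cross=53.715; C₋=(3.3383,-4.7221) cross=-53.715
  mode + wants cross > 0 → take C=(4.0301,5.6938) (cross=53.715)
ex = (C−B)/|BC| = (0.5498,0.8353); ey = (-0.8353,0.5498)
P = B + 2.06·ex + -1.79·ey = (3.3591,1.4186)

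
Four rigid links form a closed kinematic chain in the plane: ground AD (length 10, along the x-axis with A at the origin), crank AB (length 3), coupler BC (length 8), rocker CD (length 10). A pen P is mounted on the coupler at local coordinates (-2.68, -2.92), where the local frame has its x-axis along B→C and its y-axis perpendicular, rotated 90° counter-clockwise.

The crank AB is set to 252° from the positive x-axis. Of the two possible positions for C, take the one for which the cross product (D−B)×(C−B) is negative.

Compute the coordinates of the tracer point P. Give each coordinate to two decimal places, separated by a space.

-4.89 -3.03

A=(0,0), D=(10.00,0)
B = A + 3.00·(cos252°, sin252°) = (-0.9271, -2.8532)
|BD| = 11.2934
circle(B,8.00) ∩ circle(D,10.00): a=4.0529, h=6.8974
  candidates: C₊=(1.2518,4.8444) cross=77.895; C₋=(4.7369,-8.5029) cross=-77.895
  mode - wants cross < 0 → take C=(4.7369,-8.5029) (cross=-77.895)
ex = (C−B)/|BC| = (0.7080,-0.7062); ey = (0.7062,0.7080)
P = B + -2.68·ex + -2.92·ey = (-4.8866,-3.0278)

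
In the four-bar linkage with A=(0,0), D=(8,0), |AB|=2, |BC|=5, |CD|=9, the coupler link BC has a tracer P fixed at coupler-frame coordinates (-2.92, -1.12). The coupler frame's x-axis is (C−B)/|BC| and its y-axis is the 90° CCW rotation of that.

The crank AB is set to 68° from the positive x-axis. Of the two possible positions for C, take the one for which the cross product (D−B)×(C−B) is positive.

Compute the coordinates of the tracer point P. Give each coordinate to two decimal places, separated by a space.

A=(0,0), D=(8.00,0)
B = A + 2.00·(cos68°, sin68°) = (0.7492, 1.8544)
|BD| = 7.4842
circle(B,5.00) ∩ circle(D,9.00): a=0.0008, h=5.0000
  candidates: C₊=(1.9889,6.6983) cross=37.421; C₋=(-0.4888,-2.9899) cross=-37.421
  mode + wants cross > 0 → take C=(1.9889,6.6983) (cross=37.421)
ex = (C−B)/|BC| = (0.2479,0.9688); ey = (-0.9688,0.2479)
P = B + -2.92·ex + -1.12·ey = (1.1103,-1.2521)

1.11 -1.25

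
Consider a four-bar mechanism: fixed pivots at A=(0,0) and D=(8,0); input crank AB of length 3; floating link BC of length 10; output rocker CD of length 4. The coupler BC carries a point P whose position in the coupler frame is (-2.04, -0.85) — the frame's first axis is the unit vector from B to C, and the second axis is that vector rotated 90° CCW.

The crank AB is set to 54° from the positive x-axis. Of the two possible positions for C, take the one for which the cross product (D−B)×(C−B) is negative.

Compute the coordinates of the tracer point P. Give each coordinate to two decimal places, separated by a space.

A=(0,0), D=(8.00,0)
B = A + 3.00·(cos54°, sin54°) = (1.7634, 2.4271)
|BD| = 6.6923
circle(B,10.00) ∩ circle(D,4.00): a=9.6220, h=2.7233
  candidates: C₊=(11.7180,1.4754) cross=18.225; C₋=(9.7427,-3.6004) cross=-18.225
  mode - wants cross < 0 → take C=(9.7427,-3.6004) (cross=-18.225)
ex = (C−B)/|BC| = (0.7979,-0.6027); ey = (0.6027,0.7979)
P = B + -2.04·ex + -0.85·ey = (-0.3768,2.9784)

-0.38 2.98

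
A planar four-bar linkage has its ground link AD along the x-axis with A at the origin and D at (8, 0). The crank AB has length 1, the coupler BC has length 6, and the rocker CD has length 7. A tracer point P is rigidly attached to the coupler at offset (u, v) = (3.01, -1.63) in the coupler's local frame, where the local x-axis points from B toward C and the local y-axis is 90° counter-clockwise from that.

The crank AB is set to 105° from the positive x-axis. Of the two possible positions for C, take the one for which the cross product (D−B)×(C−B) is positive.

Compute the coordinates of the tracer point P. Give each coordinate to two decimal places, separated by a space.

2.94 2.17

A=(0,0), D=(8.00,0)
B = A + 1.00·(cos105°, sin105°) = (-0.2588, 0.9659)
|BD| = 8.3151
circle(B,6.00) ∩ circle(D,7.00): a=3.3758, h=4.9602
  candidates: C₊=(3.6704,5.5004) cross=41.245; C₋=(2.5180,-4.3529) cross=-41.245
  mode + wants cross > 0 → take C=(3.6704,5.5004) (cross=41.245)
ex = (C−B)/|BC| = (0.6549,0.7557); ey = (-0.7557,0.6549)
P = B + 3.01·ex + -1.63·ey = (2.9442,2.1733)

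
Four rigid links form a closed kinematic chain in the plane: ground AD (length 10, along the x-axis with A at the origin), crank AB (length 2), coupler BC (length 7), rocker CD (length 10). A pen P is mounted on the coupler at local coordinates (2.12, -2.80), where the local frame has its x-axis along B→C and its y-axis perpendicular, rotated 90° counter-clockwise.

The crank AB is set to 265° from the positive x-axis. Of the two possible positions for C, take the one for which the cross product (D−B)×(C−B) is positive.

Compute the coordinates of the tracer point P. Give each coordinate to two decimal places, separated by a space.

3.00 -0.49

A=(0,0), D=(10.00,0)
B = A + 2.00·(cos265°, sin265°) = (-0.1743, -1.9924)
|BD| = 10.3676
circle(B,7.00) ∩ circle(D,10.00): a=2.7242, h=6.4482
  candidates: C₊=(1.2599,4.8591) cross=66.852; C₋=(3.7383,-7.7968) cross=-66.852
  mode + wants cross > 0 → take C=(1.2599,4.8591) (cross=66.852)
ex = (C−B)/|BC| = (0.2049,0.9788); ey = (-0.9788,0.2049)
P = B + 2.12·ex + -2.80·ey = (3.0007,-0.4911)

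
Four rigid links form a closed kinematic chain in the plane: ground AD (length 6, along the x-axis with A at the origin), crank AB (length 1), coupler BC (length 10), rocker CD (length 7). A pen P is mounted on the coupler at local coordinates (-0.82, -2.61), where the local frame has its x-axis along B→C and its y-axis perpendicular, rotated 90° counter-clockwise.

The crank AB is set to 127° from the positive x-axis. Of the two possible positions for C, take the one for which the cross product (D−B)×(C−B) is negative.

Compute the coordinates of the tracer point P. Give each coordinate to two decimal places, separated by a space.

A=(0,0), D=(6.00,0)
B = A + 1.00·(cos127°, sin127°) = (-0.6018, 0.7986)
|BD| = 6.6499
circle(B,10.00) ∩ circle(D,7.00): a=7.1596, h=6.9814
  candidates: C₊=(7.3444,6.8697) cross=46.426; C₋=(5.6675,-6.9921) cross=-46.426
  mode - wants cross < 0 → take C=(5.6675,-6.9921) (cross=-46.426)
ex = (C−B)/|BC| = (0.6269,-0.7791); ey = (0.7791,0.6269)
P = B + -0.82·ex + -2.61·ey = (-3.1493,-0.1988)

-3.15 -0.20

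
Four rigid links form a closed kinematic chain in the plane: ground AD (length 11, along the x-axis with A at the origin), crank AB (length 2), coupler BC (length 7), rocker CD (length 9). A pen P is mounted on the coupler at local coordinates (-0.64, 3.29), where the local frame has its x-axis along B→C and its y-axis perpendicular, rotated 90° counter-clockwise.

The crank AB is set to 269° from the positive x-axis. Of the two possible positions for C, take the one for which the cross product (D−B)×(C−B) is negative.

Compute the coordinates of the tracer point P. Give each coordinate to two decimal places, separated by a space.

1.74 0.84

A=(0,0), D=(11.00,0)
B = A + 2.00·(cos269°, sin269°) = (-0.0349, -1.9997)
|BD| = 11.2146
circle(B,7.00) ∩ circle(D,9.00): a=4.1806, h=5.6145
  candidates: C₊=(3.0776,4.2703) cross=62.964; C₋=(5.0798,-6.7788) cross=-62.964
  mode - wants cross < 0 → take C=(5.0798,-6.7788) (cross=-62.964)
ex = (C−B)/|BC| = (0.7307,-0.6827); ey = (0.6827,0.7307)
P = B + -0.64·ex + 3.29·ey = (1.7436,0.8412)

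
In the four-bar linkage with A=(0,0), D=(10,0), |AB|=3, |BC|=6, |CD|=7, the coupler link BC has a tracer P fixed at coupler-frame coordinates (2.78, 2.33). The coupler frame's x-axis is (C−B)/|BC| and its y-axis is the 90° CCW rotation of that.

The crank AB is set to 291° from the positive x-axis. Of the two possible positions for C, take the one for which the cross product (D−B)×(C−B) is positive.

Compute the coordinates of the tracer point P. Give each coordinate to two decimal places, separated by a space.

A=(0,0), D=(10.00,0)
B = A + 3.00·(cos291°, sin291°) = (1.0751, -2.8007)
|BD| = 9.3540
circle(B,6.00) ∩ circle(D,7.00): a=3.9821, h=4.4881
  candidates: C₊=(3.5308,2.6737) cross=41.981; C₋=(6.2183,-5.8906) cross=-41.981
  mode + wants cross > 0 → take C=(3.5308,2.6737) (cross=41.981)
ex = (C−B)/|BC| = (0.4093,0.9124); ey = (-0.9124,0.4093)
P = B + 2.78·ex + 2.33·ey = (0.0870,0.6894)

0.09 0.69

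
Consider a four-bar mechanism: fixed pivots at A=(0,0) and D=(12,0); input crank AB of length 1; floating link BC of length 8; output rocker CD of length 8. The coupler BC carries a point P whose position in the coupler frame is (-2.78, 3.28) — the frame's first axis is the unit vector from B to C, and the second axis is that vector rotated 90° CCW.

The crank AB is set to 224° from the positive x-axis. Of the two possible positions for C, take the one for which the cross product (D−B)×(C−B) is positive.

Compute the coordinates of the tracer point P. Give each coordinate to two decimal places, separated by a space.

-4.96 0.00

A=(0,0), D=(12.00,0)
B = A + 1.00·(cos224°, sin224°) = (-0.7193, -0.6947)
|BD| = 12.7383
circle(B,8.00) ∩ circle(D,8.00): a=6.3691, h=4.8409
  candidates: C₊=(5.3763,4.4863) cross=61.664; C₋=(5.9043,-5.1810) cross=-61.664
  mode + wants cross > 0 → take C=(5.3763,4.4863) (cross=61.664)
ex = (C−B)/|BC| = (0.7620,0.6476); ey = (-0.6476,0.7620)
P = B + -2.78·ex + 3.28·ey = (-4.9618,0.0042)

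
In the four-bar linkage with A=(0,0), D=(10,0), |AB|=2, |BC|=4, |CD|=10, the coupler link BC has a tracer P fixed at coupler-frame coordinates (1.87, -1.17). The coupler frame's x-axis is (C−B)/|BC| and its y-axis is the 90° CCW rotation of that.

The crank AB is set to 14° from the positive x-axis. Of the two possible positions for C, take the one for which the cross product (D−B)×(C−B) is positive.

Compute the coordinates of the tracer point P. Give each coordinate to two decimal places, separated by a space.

2.64 2.58

A=(0,0), D=(10.00,0)
B = A + 2.00·(cos14°, sin14°) = (1.9406, 0.4838)
|BD| = 8.0739
circle(B,4.00) ∩ circle(D,10.00): a=-1.1650, h=3.8266
  candidates: C₊=(1.0070,4.3734) cross=30.896; C₋=(0.5484,-3.2661) cross=-30.896
  mode + wants cross > 0 → take C=(1.0070,4.3734) (cross=30.896)
ex = (C−B)/|BC| = (-0.2334,0.9724); ey = (-0.9724,-0.2334)
P = B + 1.87·ex + -1.17·ey = (2.6418,2.5753)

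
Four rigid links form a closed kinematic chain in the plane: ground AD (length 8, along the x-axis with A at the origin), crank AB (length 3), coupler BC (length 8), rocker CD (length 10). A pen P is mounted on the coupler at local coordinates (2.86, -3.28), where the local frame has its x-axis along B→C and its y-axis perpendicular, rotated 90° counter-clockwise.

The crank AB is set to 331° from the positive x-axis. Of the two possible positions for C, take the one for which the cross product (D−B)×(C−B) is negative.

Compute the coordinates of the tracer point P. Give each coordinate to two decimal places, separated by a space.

0.01 -4.93

A=(0,0), D=(8.00,0)
B = A + 3.00·(cos331°, sin331°) = (2.6239, -1.4544)
|BD| = 5.5694
circle(B,8.00) ∩ circle(D,10.00): a=-0.4472, h=7.9875
  candidates: C₊=(0.1062,6.1391) cross=44.486; C₋=(4.2780,-9.2815) cross=-44.486
  mode - wants cross < 0 → take C=(4.2780,-9.2815) (cross=-44.486)
ex = (C−B)/|BC| = (0.2068,-0.9784); ey = (0.9784,0.2068)
P = B + 2.86·ex + -3.28·ey = (0.0061,-4.9308)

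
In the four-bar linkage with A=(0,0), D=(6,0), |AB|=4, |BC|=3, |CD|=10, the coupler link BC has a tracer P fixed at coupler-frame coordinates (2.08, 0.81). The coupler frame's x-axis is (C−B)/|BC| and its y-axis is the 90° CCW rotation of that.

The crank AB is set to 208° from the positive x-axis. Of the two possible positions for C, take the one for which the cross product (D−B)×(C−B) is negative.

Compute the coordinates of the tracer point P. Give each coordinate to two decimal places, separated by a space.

-2.23 -3.69

A=(0,0), D=(6.00,0)
B = A + 4.00·(cos208°, sin208°) = (-3.5318, -1.8779)
|BD| = 9.7150
circle(B,3.00) ∩ circle(D,10.00): a=0.1740, h=2.9949
  candidates: C₊=(-3.9400,1.0942) cross=29.096; C₋=(-2.7821,-4.7827) cross=-29.096
  mode - wants cross < 0 → take C=(-2.7821,-4.7827) (cross=-29.096)
ex = (C−B)/|BC| = (0.2499,-0.9683); ey = (0.9683,0.2499)
P = B + 2.08·ex + 0.81·ey = (-2.2277,-3.6895)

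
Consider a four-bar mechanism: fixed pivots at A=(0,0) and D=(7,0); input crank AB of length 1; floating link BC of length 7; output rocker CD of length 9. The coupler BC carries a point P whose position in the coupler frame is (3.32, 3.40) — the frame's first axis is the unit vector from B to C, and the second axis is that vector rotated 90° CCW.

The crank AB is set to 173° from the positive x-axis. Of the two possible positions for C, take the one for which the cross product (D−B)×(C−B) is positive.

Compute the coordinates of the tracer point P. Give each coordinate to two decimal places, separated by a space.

-3.24 4.31

A=(0,0), D=(7.00,0)
B = A + 1.00·(cos173°, sin173°) = (-0.9925, 0.1219)
|BD| = 7.9935
circle(B,7.00) ∩ circle(D,9.00): a=1.9951, h=6.7097
  candidates: C₊=(1.1046,6.8003) cross=53.634; C₋=(0.9000,-6.6174) cross=-53.634
  mode + wants cross > 0 → take C=(1.1046,6.8003) (cross=53.634)
ex = (C−B)/|BC| = (0.2996,0.9541); ey = (-0.9541,0.2996)
P = B + 3.32·ex + 3.40·ey = (-3.2417,4.3080)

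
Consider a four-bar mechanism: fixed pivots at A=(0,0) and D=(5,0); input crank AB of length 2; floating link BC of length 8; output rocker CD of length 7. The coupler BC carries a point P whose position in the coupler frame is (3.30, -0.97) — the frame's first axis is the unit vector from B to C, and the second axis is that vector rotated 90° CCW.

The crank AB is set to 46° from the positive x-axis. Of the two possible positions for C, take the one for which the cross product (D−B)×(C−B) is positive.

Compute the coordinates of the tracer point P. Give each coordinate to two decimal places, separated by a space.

4.56 2.78

A=(0,0), D=(5.00,0)
B = A + 2.00·(cos46°, sin46°) = (1.3893, 1.4387)
|BD| = 3.8868
circle(B,8.00) ∩ circle(D,7.00): a=3.8730, h=7.0000
  candidates: C₊=(7.5783,6.5079) cross=27.207; C₋=(2.3962,-6.4977) cross=-27.207
  mode + wants cross > 0 → take C=(7.5783,6.5079) (cross=27.207)
ex = (C−B)/|BC| = (0.7736,0.6336); ey = (-0.6336,0.7736)
P = B + 3.30·ex + -0.97·ey = (4.5569,2.7793)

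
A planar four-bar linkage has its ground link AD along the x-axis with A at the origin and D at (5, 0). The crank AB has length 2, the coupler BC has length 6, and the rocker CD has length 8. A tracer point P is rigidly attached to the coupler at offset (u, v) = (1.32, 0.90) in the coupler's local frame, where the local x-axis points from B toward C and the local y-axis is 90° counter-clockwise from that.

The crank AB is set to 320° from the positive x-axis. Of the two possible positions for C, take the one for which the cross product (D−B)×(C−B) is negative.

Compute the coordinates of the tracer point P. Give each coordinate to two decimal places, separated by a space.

2.47 -2.58

A=(0,0), D=(5.00,0)
B = A + 2.00·(cos320°, sin320°) = (1.5321, -1.2856)
|BD| = 3.6985
circle(B,6.00) ∩ circle(D,8.00): a=-1.9360, h=5.6791
  candidates: C₊=(-2.2572,3.3664) cross=21.004; C₋=(1.6908,-7.2835) cross=-21.004
  mode - wants cross < 0 → take C=(1.6908,-7.2835) (cross=-21.004)
ex = (C−B)/|BC| = (0.0264,-0.9997); ey = (0.9997,0.0264)
P = B + 1.32·ex + 0.90·ey = (2.4667,-2.5813)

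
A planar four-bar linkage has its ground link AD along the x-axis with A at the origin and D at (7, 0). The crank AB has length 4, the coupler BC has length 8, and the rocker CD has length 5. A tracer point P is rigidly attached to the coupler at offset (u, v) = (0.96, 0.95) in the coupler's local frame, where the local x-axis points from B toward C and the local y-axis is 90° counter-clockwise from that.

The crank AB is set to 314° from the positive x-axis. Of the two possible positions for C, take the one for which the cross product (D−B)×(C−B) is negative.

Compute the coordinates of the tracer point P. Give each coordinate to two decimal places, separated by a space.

A=(0,0), D=(7.00,0)
B = A + 4.00·(cos314°, sin314°) = (2.7786, -2.8774)
|BD| = 5.1087
circle(B,8.00) ∩ circle(D,5.00): a=6.3714, h=4.8380
  candidates: C₊=(5.3185,4.7088) cross=24.716; C₋=(10.7682,-3.2865) cross=-24.716
  mode - wants cross < 0 → take C=(10.7682,-3.2865) (cross=-24.716)
ex = (C−B)/|BC| = (0.9987,-0.0511); ey = (0.0511,0.9987)
P = B + 0.96·ex + 0.95·ey = (3.7860,-1.9777)

3.79 -1.98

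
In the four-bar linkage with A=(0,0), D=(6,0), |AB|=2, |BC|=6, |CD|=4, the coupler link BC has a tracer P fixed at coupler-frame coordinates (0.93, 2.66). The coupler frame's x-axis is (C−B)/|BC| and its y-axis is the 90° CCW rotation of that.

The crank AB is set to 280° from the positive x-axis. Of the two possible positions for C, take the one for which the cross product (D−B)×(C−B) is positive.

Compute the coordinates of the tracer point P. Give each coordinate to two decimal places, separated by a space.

-1.42 0.22

A=(0,0), D=(6.00,0)
B = A + 2.00·(cos280°, sin280°) = (0.3473, -1.9696)
|BD| = 5.9860
circle(B,6.00) ∩ circle(D,4.00): a=4.6636, h=3.7751
  candidates: C₊=(3.5091,3.1297) cross=22.598; C₋=(5.9933,-4.0000) cross=-22.598
  mode + wants cross > 0 → take C=(3.5091,3.1297) (cross=22.598)
ex = (C−B)/|BC| = (0.5270,0.8499); ey = (-0.8499,0.5270)
P = B + 0.93·ex + 2.66·ey = (-1.4233,0.2225)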